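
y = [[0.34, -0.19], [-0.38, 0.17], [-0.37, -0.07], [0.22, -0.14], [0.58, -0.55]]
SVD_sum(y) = [[0.32,-0.21],[-0.34,0.23],[-0.23,0.15],[0.22,-0.14],[0.66,-0.43]] + [[0.02,0.02], [-0.04,-0.06], [-0.14,-0.22], [0.00,0.0], [-0.08,-0.12]]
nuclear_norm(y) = 1.35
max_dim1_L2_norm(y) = 0.8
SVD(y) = [[-0.37, 0.09], [0.40, -0.22], [0.26, -0.86], [-0.25, 0.01], [-0.76, -0.46]] @ diag([1.0392642427966798, 0.3059899240894112]) @ [[-0.84, 0.55], [0.55, 0.84]]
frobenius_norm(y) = 1.08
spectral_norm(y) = 1.04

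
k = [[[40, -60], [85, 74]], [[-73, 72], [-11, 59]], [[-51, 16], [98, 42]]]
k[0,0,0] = 40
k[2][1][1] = 42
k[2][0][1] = 16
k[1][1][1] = 59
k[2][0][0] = -51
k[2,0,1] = 16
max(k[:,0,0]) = 40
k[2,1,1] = 42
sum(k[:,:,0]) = 88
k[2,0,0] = -51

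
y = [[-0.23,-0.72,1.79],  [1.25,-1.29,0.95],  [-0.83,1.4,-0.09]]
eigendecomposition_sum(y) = [[-0.12+1.01j, -0.49-0.88j, 0.71-0.04j], [(0.61+0.5j), (-0.79-0.04j), 0.27-0.48j], [-0.42-0.40j, 0.58+0.07j, (-0.22+0.34j)]] + [[(-0.12-1.01j), (-0.49+0.88j), 0.71+0.04j], [0.61-0.50j, -0.79+0.04j, 0.27+0.48j], [(-0.42+0.4j), 0.58-0.07j, (-0.22-0.34j)]] + [[(0.02-0j), 0.26+0.00j, 0.38+0.00j],[0.02-0.00j, (0.29+0j), 0.41+0.00j],[0.02-0.00j, (0.25+0j), 0.35+0.00j]]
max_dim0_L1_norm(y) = 3.41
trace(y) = -1.61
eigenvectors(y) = [[(0.72+0j), 0.72-0.00j, 0.57+0.00j], [0.30-0.48j, 0.30+0.48j, (0.62+0j)], [(-0.24+0.33j), -0.24-0.33j, (0.53+0j)]]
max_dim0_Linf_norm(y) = 1.79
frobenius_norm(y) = 3.25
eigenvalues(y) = [(-1.14+1.3j), (-1.14-1.3j), (0.66+0j)]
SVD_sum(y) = [[0.6, -1.01, 0.84], [0.82, -1.38, 1.15], [-0.57, 0.96, -0.80]] + [[-0.75, 0.37, 0.98], [0.22, -0.11, -0.29], [-0.48, 0.23, 0.62]] + [[-0.08,-0.07,-0.03], [0.21,0.2,0.09], [0.22,0.21,0.09]]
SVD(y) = [[0.52,-0.82,-0.25],[0.70,0.24,0.67],[-0.49,-0.52,0.70]] @ diag([2.8090705957104185, 1.5713112147490045, 0.4490027335318989]) @ [[0.42,-0.7,0.58], [0.59,-0.28,-0.76], [0.7,0.66,0.29]]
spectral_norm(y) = 2.81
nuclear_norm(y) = 4.83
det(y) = 1.98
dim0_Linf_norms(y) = [1.25, 1.4, 1.79]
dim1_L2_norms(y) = [1.94, 2.03, 1.63]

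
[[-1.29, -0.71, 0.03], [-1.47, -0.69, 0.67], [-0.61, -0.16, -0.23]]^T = [[-1.29, -1.47, -0.61], [-0.71, -0.69, -0.16], [0.03, 0.67, -0.23]]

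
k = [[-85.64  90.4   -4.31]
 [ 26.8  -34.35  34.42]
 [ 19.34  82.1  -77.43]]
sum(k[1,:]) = 26.87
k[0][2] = -4.31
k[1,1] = -34.35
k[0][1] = 90.4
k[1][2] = 34.42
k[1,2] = 34.42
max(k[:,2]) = 34.42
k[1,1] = -34.35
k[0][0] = -85.64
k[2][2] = -77.43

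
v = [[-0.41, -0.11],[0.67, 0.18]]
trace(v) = -0.23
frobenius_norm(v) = 0.81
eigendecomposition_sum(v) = [[-0.41, -0.11], [0.67, 0.18]] + [[-0.00,-0.00], [0.00,0.0]]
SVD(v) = [[-0.52, 0.85], [0.85, 0.52]] @ diag([0.8133264934101443, 0.00012295185366537485]) @ [[0.97,0.26], [-0.26,0.97]]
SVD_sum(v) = [[-0.41, -0.11], [0.67, 0.18]] + [[-0.0, 0.00], [-0.0, 0.0]]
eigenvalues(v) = [-0.23, 0.0]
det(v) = -0.00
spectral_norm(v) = 0.81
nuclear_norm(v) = 0.81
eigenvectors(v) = [[-0.52,0.26], [0.85,-0.97]]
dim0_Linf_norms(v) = [0.67, 0.18]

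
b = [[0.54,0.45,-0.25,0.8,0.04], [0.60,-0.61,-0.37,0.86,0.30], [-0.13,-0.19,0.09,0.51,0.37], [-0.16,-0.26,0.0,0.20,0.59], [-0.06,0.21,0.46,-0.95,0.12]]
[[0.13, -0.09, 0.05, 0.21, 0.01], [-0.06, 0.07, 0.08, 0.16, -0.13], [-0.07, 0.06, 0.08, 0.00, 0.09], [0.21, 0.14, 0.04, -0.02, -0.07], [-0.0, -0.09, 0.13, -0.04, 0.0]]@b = [[-0.02, 0.05, 0.01, 0.08, 0.12], [-0.02, -0.15, -0.06, 0.21, 0.13], [-0.02, -0.06, 0.04, -0.05, 0.06], [0.20, -0.01, -0.13, 0.37, 0.04], [-0.06, 0.04, 0.04, -0.02, -0.0]]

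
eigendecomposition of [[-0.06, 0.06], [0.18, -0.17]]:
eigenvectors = [[0.69, -0.33],[0.72, 0.94]]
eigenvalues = [0.0, -0.23]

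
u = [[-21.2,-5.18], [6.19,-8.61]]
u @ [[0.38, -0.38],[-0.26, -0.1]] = [[-6.71, 8.57], [4.59, -1.49]]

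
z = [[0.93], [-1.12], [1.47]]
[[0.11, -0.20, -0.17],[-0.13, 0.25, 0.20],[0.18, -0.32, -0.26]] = z @ [[0.12, -0.22, -0.18]]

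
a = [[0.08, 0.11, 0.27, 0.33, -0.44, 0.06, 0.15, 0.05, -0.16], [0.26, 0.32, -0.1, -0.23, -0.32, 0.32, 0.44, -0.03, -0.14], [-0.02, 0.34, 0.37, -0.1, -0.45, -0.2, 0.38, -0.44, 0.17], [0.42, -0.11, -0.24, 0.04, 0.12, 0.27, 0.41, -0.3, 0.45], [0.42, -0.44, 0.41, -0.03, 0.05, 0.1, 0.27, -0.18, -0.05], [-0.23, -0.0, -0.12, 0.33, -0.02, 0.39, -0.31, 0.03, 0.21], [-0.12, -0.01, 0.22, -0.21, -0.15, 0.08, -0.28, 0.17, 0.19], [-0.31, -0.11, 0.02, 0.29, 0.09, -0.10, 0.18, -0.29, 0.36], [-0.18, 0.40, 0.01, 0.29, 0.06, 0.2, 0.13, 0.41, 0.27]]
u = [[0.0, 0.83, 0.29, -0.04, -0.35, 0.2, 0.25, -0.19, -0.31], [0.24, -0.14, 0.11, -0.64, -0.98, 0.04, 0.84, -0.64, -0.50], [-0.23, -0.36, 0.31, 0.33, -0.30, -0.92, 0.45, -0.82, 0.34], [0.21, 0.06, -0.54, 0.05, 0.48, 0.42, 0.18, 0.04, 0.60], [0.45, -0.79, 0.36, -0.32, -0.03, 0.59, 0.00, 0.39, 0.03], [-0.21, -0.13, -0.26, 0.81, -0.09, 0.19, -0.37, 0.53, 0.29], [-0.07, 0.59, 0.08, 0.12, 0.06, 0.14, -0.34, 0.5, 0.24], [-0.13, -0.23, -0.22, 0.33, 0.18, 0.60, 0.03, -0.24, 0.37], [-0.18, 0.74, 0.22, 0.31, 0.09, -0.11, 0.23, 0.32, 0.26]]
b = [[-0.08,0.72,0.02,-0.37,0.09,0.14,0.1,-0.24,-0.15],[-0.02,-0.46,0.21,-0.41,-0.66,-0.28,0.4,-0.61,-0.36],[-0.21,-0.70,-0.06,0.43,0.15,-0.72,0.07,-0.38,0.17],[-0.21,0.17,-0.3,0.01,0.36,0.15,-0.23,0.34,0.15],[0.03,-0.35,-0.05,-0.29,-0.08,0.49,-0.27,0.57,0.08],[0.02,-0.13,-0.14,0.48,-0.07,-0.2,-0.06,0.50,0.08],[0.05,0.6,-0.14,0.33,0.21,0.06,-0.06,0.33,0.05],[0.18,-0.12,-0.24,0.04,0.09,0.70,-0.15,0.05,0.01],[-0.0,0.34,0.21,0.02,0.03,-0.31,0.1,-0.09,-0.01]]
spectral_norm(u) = 2.24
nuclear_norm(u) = 9.01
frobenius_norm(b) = 2.71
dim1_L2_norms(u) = [1.06, 1.68, 1.52, 1.07, 1.25, 1.15, 0.91, 0.9, 0.98]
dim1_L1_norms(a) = [1.65, 2.16, 2.47, 2.36, 1.95, 1.64, 1.43, 1.75, 1.95]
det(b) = 0.00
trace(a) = 0.95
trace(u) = 0.06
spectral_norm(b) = 1.77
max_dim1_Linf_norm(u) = 0.98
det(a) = 0.00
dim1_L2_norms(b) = [0.88, 1.26, 1.2, 0.71, 0.93, 0.76, 0.81, 0.79, 0.52]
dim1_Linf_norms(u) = [0.83, 0.98, 0.92, 0.6, 0.79, 0.81, 0.59, 0.6, 0.74]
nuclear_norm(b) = 5.86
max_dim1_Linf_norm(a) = 0.45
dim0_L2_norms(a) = [0.79, 0.78, 0.71, 0.7, 0.74, 0.66, 0.91, 0.78, 0.75]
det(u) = -0.08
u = b + a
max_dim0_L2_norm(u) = 1.56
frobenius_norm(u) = 3.59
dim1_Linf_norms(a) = [0.44, 0.44, 0.45, 0.45, 0.44, 0.39, 0.28, 0.36, 0.41]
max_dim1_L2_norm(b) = 1.26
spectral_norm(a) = 1.25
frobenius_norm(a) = 2.28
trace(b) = -0.89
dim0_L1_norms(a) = [2.04, 1.84, 1.76, 1.85, 1.7, 1.72, 2.55, 1.9, 2.0]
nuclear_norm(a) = 6.06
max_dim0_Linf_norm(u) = 0.98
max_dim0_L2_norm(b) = 1.37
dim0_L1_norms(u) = [1.72, 3.87, 2.39, 2.95, 2.56, 3.21, 2.69, 3.67, 2.94]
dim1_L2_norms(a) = [0.67, 0.81, 0.93, 0.89, 0.81, 0.69, 0.53, 0.68, 0.76]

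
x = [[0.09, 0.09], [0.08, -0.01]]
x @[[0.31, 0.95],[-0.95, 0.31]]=[[-0.06,0.11], [0.03,0.07]]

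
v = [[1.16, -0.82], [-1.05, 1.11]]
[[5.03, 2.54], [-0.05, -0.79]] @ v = [[3.17, -1.31], [0.77, -0.84]]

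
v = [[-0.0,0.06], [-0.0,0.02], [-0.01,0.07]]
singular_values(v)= [0.09, 0.01]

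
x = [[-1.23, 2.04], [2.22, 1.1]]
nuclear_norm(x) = 4.86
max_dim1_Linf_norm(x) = 2.22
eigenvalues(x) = [-2.49, 2.36]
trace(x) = -0.13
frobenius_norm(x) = 3.44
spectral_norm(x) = 2.54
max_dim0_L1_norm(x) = 3.45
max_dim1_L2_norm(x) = 2.48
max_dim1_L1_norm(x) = 3.32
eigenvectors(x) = [[-0.85,-0.49], [0.53,-0.87]]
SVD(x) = [[-0.53, 0.85], [0.85, 0.53]] @ diag([2.5387999260362117, 2.3167638929244663]) @ [[1.0, -0.06], [0.06, 1.0]]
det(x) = -5.88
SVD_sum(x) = [[-1.35, 0.08], [2.14, -0.13]] + [[0.12, 1.96],[0.08, 1.23]]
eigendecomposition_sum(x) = [[-1.84, 1.05], [1.14, -0.65]] + [[0.61, 0.99], [1.08, 1.75]]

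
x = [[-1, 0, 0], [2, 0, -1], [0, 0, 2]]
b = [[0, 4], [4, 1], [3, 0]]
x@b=[[0, -4], [-3, 8], [6, 0]]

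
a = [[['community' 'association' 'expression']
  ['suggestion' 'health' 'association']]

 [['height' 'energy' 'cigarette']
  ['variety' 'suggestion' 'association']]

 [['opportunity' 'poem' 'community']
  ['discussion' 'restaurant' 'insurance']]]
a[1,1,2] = 'association'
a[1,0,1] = 'energy'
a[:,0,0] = ['community', 'height', 'opportunity']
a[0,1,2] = 'association'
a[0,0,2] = 'expression'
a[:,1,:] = [['suggestion', 'health', 'association'], ['variety', 'suggestion', 'association'], ['discussion', 'restaurant', 'insurance']]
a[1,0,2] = 'cigarette'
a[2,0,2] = 'community'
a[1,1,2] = 'association'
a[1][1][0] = 'variety'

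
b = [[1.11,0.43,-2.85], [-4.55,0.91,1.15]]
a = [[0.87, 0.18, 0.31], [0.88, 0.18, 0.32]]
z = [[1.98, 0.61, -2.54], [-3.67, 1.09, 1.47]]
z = b + a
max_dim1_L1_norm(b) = 6.61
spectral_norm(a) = 1.34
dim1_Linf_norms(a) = [0.87, 0.88]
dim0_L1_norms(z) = [5.65, 1.7, 4.01]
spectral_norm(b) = 5.15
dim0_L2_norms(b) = [4.68, 1.01, 3.07]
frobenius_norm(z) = 5.25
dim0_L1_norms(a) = [1.75, 0.36, 0.63]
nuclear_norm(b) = 7.57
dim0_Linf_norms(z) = [3.67, 1.09, 2.54]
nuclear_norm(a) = 1.34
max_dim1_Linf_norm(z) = 3.67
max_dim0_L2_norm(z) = 4.17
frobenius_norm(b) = 5.69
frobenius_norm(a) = 1.34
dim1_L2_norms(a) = [0.94, 0.95]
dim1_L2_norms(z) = [3.28, 4.1]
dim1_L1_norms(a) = [1.36, 1.38]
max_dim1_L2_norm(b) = 4.78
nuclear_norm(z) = 6.69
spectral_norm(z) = 4.96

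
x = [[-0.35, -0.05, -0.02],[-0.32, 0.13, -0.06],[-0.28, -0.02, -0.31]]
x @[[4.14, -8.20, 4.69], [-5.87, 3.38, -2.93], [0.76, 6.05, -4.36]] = [[-1.17, 2.58, -1.41],[-2.13, 2.7, -1.62],[-1.28, 0.35, 0.10]]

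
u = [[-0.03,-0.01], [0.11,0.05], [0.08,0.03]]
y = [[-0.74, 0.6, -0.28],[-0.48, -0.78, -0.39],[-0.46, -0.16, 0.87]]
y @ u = [[0.07, 0.03],[-0.10, -0.05],[0.07, 0.02]]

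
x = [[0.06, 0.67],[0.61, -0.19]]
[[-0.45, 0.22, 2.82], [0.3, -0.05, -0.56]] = x@[[0.27,0.02,0.38], [-0.69,0.32,4.18]]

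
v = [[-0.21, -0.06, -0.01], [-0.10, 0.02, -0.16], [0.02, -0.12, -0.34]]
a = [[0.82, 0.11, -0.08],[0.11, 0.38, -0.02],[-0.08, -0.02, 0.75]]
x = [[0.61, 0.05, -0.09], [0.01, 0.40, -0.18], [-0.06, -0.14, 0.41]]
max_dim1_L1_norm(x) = 0.75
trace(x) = 1.42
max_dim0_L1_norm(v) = 0.51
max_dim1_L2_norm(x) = 0.62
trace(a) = 1.95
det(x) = 0.08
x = a + v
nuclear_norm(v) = 0.71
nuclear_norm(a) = 1.95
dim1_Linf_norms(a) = [0.82, 0.38, 0.75]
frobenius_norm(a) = 1.19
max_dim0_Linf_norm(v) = 0.34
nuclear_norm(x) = 1.42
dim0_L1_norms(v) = [0.33, 0.2, 0.51]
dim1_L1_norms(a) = [1.01, 0.51, 0.85]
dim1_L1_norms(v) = [0.28, 0.28, 0.48]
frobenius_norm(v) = 0.46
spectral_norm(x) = 0.67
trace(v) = -0.53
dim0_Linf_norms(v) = [0.21, 0.12, 0.34]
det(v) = 0.01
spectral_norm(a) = 0.89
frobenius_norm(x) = 0.88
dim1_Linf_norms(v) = [0.21, 0.16, 0.34]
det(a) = 0.22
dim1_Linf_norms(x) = [0.61, 0.4, 0.41]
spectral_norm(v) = 0.39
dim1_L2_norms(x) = [0.62, 0.44, 0.44]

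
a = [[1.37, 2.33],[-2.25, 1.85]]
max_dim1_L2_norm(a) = 2.91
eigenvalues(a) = [(1.61+2.28j), (1.61-2.28j)]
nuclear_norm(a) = 5.60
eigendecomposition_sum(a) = [[0.68+1.22j,(1.16-0.82j)], [(-1.12+0.8j),(0.93+1.05j)]] + [[(0.69-1.22j), (1.16+0.82j)], [(-1.12-0.8j), 0.92-1.05j]]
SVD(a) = [[0.53,0.85], [0.85,-0.53]] @ diag([3.0426318475385696, 2.556010845114713]) @ [[-0.39, 0.92], [0.92, 0.39]]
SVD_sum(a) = [[-0.63, 1.49], [-0.99, 2.38]] + [[2.0, 0.84], [-1.26, -0.53]]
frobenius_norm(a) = 3.97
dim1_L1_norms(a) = [3.7, 4.1]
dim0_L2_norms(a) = [2.63, 2.98]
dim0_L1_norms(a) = [3.62, 4.18]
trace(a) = 3.22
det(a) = 7.78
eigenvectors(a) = [[0.71+0.00j, 0.71-0.00j], [0.07+0.70j, 0.07-0.70j]]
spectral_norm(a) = 3.04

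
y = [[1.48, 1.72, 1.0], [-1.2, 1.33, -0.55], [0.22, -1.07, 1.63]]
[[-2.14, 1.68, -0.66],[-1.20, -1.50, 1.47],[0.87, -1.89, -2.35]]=y@[[-0.11, 1.97, -0.21], [-1.06, 0.08, 0.45], [-0.15, -1.37, -1.12]]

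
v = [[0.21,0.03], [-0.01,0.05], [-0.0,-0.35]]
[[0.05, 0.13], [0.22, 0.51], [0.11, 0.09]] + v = [[0.26, 0.16], [0.21, 0.56], [0.11, -0.26]]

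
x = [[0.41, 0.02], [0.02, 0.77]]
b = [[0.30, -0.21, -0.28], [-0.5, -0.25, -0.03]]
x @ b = [[0.11, -0.09, -0.12], [-0.38, -0.2, -0.03]]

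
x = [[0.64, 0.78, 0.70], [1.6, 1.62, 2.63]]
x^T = [[0.64,1.60], [0.78,1.62], [0.70,2.63]]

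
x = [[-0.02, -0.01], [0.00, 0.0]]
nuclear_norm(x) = 0.02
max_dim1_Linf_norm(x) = 0.02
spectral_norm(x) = 0.02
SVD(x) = [[1.00, 0.00], [0.00, 1.00]] @ diag([0.022360679774997897, 0.0]) @ [[-0.89, -0.45], [-0.45, 0.89]]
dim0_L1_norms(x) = [0.02, 0.01]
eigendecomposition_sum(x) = [[-0.02, -0.01], [-0.0, -0.0]] + [[0.0, -0.0], [0.00, 0.0]]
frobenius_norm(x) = 0.02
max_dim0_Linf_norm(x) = 0.02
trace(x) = -0.02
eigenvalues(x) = [-0.02, 0.0]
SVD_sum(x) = [[-0.02, -0.01],  [0.0, 0.00]] + [[0.0, 0.00], [-0.00, 0.0]]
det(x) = 0.00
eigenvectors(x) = [[1.0, -0.45], [0.0, 0.89]]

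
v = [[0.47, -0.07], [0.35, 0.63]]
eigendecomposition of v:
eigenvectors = [[0.21-0.35j, (0.21+0.35j)], [(-0.91+0j), (-0.91-0j)]]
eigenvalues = [(0.55+0.13j), (0.55-0.13j)]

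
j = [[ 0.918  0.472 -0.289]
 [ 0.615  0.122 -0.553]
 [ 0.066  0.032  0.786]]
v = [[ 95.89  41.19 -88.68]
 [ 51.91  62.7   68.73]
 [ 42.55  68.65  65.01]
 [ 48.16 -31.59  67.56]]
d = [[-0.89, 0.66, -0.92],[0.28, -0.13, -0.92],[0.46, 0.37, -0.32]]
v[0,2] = -88.68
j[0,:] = [0.918, 0.472, -0.289]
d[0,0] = -0.888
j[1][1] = 0.122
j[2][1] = 0.032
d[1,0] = 0.285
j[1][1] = 0.122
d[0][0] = -0.888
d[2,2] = -0.324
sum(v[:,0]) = 238.51000000000002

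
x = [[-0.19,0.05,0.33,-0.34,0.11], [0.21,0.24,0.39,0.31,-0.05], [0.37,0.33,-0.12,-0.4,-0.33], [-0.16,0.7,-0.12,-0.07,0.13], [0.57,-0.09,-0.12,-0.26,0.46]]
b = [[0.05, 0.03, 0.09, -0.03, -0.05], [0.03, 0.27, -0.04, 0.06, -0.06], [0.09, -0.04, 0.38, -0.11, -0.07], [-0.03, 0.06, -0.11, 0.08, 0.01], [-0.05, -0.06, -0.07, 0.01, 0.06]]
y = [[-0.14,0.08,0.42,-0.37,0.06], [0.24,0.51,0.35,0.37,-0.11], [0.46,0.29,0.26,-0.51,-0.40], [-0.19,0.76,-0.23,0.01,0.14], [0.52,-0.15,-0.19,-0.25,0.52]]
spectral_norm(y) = 1.03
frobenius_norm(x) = 1.53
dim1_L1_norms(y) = [1.07, 1.58, 1.92, 1.33, 1.63]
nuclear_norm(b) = 0.84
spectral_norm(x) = 0.87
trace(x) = 0.32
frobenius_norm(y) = 1.75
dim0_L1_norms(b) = [0.25, 0.46, 0.69, 0.29, 0.25]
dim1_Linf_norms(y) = [0.42, 0.51, 0.51, 0.76, 0.52]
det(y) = 0.19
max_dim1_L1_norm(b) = 0.69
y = x + b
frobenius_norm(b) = 0.55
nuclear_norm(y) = 3.76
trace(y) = 1.16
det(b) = 0.00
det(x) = 0.12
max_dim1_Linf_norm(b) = 0.38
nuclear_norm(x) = 3.33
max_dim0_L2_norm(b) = 0.41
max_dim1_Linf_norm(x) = 0.7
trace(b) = 0.84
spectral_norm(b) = 0.46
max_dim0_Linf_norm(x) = 0.7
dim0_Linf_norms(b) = [0.09, 0.27, 0.38, 0.11, 0.07]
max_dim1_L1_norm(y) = 1.92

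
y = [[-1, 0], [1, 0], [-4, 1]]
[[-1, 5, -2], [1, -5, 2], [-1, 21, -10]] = y @ [[1, -5, 2], [3, 1, -2]]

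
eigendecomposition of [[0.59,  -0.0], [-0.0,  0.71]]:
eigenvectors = [[1.0, 0.00], [0.0, 1.0]]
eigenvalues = [0.59, 0.71]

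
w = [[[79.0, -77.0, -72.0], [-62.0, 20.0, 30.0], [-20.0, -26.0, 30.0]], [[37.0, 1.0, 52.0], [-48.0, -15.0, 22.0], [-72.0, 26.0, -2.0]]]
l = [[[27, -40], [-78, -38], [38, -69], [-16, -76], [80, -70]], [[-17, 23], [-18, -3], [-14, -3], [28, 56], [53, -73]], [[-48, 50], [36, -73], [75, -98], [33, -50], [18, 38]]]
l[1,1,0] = -18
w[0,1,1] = 20.0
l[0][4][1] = -70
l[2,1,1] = -73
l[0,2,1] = -69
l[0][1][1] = -38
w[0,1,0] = -62.0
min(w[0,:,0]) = -62.0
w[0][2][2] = 30.0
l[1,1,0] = -18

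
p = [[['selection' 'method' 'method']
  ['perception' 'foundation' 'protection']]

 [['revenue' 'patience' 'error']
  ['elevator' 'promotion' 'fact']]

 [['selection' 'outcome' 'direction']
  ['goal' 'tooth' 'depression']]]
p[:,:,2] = [['method', 'protection'], ['error', 'fact'], ['direction', 'depression']]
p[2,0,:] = ['selection', 'outcome', 'direction']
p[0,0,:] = ['selection', 'method', 'method']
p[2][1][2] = 'depression'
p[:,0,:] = [['selection', 'method', 'method'], ['revenue', 'patience', 'error'], ['selection', 'outcome', 'direction']]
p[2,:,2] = ['direction', 'depression']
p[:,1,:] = [['perception', 'foundation', 'protection'], ['elevator', 'promotion', 'fact'], ['goal', 'tooth', 'depression']]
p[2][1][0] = 'goal'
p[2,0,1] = 'outcome'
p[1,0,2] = 'error'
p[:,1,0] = ['perception', 'elevator', 'goal']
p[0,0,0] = 'selection'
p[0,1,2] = 'protection'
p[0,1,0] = 'perception'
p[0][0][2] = 'method'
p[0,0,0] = 'selection'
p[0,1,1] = 'foundation'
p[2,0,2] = 'direction'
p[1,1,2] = 'fact'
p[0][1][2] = 'protection'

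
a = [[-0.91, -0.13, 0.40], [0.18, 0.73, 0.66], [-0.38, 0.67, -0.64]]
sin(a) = [[-0.86, -0.08, 0.26],[0.12, 0.60, 0.59],[-0.24, 0.60, -0.62]]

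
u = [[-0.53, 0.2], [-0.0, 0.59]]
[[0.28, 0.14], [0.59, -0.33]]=u @ [[-0.16, -0.47], [1.0, -0.56]]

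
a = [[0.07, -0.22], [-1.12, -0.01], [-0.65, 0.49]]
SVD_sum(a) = [[0.11, -0.02], [-1.07, 0.23], [-0.72, 0.16]] + [[-0.04, -0.20], [-0.05, -0.24], [0.07, 0.33]]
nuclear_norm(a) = 1.79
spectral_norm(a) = 1.32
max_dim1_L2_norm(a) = 1.12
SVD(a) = [[-0.09, -0.43], [0.82, -0.54], [0.56, 0.73]] @ diag([1.3239770936018034, 0.4663525014597025]) @ [[-0.98, 0.22], [0.22, 0.98]]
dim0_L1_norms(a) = [1.84, 0.72]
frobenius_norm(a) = 1.40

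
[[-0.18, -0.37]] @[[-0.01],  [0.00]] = [[0.0]]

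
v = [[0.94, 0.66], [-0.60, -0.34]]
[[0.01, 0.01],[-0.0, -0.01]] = v @ [[-0.02,-0.02], [0.04,0.05]]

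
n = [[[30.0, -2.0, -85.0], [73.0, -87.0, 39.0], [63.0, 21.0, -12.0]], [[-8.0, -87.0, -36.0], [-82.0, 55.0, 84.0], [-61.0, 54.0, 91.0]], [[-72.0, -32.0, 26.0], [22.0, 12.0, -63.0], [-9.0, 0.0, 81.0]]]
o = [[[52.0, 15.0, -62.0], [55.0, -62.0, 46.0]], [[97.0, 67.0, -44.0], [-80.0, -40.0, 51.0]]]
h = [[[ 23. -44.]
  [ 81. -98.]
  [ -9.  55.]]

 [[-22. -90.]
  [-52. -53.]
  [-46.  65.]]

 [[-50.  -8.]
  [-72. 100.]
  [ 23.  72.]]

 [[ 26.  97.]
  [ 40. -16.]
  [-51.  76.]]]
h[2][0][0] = -50.0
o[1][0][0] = 97.0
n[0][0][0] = 30.0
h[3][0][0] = 26.0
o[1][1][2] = 51.0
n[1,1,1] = 55.0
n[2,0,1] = -32.0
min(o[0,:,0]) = 52.0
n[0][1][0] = 73.0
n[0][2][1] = 21.0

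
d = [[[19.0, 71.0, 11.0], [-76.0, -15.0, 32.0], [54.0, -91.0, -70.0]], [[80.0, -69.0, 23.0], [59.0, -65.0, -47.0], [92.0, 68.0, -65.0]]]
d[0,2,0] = 54.0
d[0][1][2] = 32.0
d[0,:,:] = [[19.0, 71.0, 11.0], [-76.0, -15.0, 32.0], [54.0, -91.0, -70.0]]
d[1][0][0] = 80.0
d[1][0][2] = 23.0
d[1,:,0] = [80.0, 59.0, 92.0]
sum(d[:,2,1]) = -23.0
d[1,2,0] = 92.0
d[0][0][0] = 19.0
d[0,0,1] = 71.0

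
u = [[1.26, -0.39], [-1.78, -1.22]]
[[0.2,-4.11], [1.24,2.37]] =u @ [[-0.11, -2.66],[-0.86, 1.94]]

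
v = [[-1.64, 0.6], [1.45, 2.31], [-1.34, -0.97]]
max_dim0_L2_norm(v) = 2.58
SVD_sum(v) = [[-0.51, -0.52],[1.88, 1.89],[-1.15, -1.16]] + [[-1.13,  1.12], [-0.43,  0.42], [-0.19,  0.19]]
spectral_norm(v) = 3.21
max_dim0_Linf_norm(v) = 2.31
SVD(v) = [[-0.23,-0.92],[0.83,-0.35],[-0.51,-0.16]] @ diag([3.205890342412109, 1.7166732689795028]) @ [[0.7, 0.71],[0.71, -0.7]]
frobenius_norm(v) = 3.64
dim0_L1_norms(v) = [4.43, 3.88]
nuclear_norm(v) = 4.92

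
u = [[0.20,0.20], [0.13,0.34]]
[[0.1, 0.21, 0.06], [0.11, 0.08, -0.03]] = u@ [[0.27, 1.33, 0.58], [0.22, -0.28, -0.30]]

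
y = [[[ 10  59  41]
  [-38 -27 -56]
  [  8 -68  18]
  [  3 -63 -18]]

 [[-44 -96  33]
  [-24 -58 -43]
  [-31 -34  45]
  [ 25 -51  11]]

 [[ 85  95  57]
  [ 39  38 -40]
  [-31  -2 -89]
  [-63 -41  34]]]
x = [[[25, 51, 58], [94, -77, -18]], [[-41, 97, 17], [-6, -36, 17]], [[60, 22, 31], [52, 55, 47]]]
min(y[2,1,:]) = -40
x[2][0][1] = 22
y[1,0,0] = -44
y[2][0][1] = 95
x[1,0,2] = 17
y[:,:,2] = [[41, -56, 18, -18], [33, -43, 45, 11], [57, -40, -89, 34]]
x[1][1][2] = 17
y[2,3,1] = -41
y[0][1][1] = -27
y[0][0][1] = 59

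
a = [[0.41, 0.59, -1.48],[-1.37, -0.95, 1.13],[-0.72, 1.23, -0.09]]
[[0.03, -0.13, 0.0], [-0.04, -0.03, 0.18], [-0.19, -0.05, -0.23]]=a @ [[0.07, 0.11, -0.06], [-0.12, 0.03, -0.23], [-0.05, 0.13, -0.11]]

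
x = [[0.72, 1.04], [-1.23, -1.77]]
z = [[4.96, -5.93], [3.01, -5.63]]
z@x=[[10.87, 15.65], [9.09, 13.1]]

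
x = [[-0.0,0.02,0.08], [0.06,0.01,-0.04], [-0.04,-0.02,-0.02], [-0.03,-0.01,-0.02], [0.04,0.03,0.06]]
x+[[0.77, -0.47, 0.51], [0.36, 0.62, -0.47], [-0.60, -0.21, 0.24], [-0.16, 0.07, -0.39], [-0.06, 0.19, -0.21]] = [[0.77,-0.45,0.59], [0.42,0.63,-0.51], [-0.64,-0.23,0.22], [-0.19,0.06,-0.41], [-0.02,0.22,-0.15]]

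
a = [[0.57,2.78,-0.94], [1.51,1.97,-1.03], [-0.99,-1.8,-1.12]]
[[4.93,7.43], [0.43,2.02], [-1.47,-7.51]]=a @ [[-2.77, -2.17], [2.34, 3.91], [0.0, 2.34]]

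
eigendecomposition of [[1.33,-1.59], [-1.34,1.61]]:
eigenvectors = [[-0.77, 0.70], [-0.64, -0.71]]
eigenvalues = [0.0, 2.94]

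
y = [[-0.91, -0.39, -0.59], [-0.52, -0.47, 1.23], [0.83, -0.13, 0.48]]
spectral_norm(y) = 1.51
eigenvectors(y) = [[-0.58+0.00j,-0.39+0.01j,(-0.39-0.01j)], [(-0.78+0j),(0.76+0j),(0.76-0j)], [(0.22+0j),(0.22+0.47j),0.22-0.47j]]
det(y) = -0.71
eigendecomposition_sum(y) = [[-0.70+0.00j,(-0.37+0j),(0.02-0j)],  [(-0.95+0j),(-0.5+0j),0.03-0.00j],  [0.27-0.00j,(0.14-0j),(-0.01+0j)]] + [[-0.10+0.18j,(-0.01-0.12j),-0.31+0.07j], [0.21-0.35j,(0.01+0.23j),0.60-0.11j], [(0.28+0.03j),(-0.14+0.07j),0.24+0.34j]] + [[-0.10-0.18j, (-0.01+0.12j), -0.31-0.07j], [(0.21+0.35j), 0.01-0.23j, (0.6+0.11j)], [0.28-0.03j, -0.14-0.07j, 0.24-0.34j]]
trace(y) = -0.90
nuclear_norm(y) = 3.22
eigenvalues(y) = [(-1.21+0j), (0.15+0.75j), (0.15-0.75j)]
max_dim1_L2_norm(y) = 1.42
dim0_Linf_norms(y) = [0.91, 0.47, 1.23]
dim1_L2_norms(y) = [1.15, 1.42, 0.97]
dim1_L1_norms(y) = [1.89, 2.22, 1.44]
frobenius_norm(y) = 2.07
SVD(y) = [[-0.6, -0.49, 0.63], [0.59, -0.81, -0.07], [0.54, 0.33, 0.78]] @ diag([1.5095568996013815, 1.3686690965319472, 0.3415887455175996]) @ [[0.46, -0.07, 0.88], [0.83, 0.39, -0.40], [0.31, -0.92, -0.24]]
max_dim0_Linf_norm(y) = 1.23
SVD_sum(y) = [[-0.42, 0.07, -0.81], [0.41, -0.06, 0.78], [0.38, -0.06, 0.72]] + [[-0.56, -0.26, 0.27], [-0.92, -0.43, 0.44], [0.37, 0.17, -0.18]] + [[0.07, -0.20, -0.05], [-0.01, 0.02, 0.01], [0.08, -0.24, -0.06]]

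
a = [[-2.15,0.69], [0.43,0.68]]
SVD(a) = [[-0.99,0.10], [0.1,0.99]] @ diag([2.268191558479092, 0.7753754278052576]) @ [[0.96, -0.27], [0.27, 0.96]]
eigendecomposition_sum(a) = [[-2.18, 0.51], [0.32, -0.08]] + [[0.03,0.18],  [0.11,0.76]]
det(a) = -1.76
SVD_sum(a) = [[-2.17, 0.61], [0.22, -0.06]] + [[0.02,0.08], [0.21,0.74]]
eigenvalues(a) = [-2.25, 0.78]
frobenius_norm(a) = 2.40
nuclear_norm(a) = 3.04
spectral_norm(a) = 2.27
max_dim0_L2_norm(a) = 2.19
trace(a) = -1.47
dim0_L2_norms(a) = [2.19, 0.97]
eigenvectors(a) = [[-0.99,-0.23], [0.15,-0.97]]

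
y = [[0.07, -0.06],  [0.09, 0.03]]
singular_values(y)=[0.12, 0.07]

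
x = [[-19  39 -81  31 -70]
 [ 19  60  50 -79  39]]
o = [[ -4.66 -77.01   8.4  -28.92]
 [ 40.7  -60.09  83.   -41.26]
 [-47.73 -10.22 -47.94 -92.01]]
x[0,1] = 39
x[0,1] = 39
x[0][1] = 39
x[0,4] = -70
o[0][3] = -28.92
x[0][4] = -70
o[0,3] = -28.92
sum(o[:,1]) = -147.32000000000002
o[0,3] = -28.92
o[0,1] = -77.01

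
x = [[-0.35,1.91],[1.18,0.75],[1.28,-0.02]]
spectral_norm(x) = 2.06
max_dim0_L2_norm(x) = 2.05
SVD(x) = [[-0.88, 0.38], [-0.46, -0.58], [-0.1, -0.72]] @ diag([2.060194180714499, 1.7663238484915826]) @ [[-0.17, -0.99], [-0.99, 0.17]]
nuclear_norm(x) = 3.83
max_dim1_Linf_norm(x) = 1.91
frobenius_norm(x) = 2.71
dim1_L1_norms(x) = [2.26, 1.93, 1.3]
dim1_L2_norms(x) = [1.94, 1.4, 1.28]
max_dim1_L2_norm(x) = 1.94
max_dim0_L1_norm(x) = 2.81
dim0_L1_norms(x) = [2.81, 2.68]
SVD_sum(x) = [[0.31, 1.79], [0.16, 0.93], [0.03, 0.20]] + [[-0.66,  0.12], [1.02,  -0.18], [1.25,  -0.22]]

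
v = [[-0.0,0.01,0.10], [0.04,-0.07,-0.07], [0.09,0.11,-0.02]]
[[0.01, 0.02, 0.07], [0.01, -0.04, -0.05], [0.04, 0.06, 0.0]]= v @ [[0.39, 0.07, 0.08], [0.07, 0.53, 0.1], [0.08, 0.1, 0.68]]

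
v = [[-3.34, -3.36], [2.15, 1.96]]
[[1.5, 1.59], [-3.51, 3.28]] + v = [[-1.84,-1.77], [-1.36,5.24]]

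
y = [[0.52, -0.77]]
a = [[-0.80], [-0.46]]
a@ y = [[-0.42, 0.62],  [-0.24, 0.35]]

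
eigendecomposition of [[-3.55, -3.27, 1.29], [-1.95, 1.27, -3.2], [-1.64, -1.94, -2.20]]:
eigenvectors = [[0.55, 0.42, 0.47],[0.51, -0.45, -0.87],[0.67, -0.78, 0.18]]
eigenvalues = [-5.02, -2.44, 2.98]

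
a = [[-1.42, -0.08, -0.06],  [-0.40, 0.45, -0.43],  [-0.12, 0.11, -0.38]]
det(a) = 0.183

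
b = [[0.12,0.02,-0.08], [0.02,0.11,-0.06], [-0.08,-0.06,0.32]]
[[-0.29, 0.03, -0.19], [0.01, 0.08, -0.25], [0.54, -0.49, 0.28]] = b @ [[-1.58,  -0.94,  -1.08],[1.16,  -0.03,  -1.97],[1.5,  -1.76,  0.25]]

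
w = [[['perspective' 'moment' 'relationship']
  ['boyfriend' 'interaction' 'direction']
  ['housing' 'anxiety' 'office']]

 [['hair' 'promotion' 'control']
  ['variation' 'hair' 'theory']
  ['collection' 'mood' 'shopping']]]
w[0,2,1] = 'anxiety'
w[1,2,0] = 'collection'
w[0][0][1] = 'moment'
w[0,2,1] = 'anxiety'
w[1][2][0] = 'collection'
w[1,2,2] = 'shopping'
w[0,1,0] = 'boyfriend'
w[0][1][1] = 'interaction'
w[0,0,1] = 'moment'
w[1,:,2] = ['control', 'theory', 'shopping']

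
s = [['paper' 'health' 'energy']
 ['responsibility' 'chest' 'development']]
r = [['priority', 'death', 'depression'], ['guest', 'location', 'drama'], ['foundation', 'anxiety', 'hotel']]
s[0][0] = 'paper'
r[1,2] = 'drama'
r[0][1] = 'death'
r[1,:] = ['guest', 'location', 'drama']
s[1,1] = 'chest'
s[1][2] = 'development'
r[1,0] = 'guest'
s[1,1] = 'chest'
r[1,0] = 'guest'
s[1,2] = 'development'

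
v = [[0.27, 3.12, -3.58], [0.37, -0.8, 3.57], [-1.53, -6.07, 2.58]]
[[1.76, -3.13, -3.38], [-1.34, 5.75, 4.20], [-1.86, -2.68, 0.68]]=v @ [[-0.33,2.09,1.37], [0.27,0.56,-0.02], [-0.28,1.52,1.03]]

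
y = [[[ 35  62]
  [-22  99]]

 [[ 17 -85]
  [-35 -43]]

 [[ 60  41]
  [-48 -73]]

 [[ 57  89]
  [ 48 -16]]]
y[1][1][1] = -43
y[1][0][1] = -85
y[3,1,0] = 48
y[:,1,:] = [[-22, 99], [-35, -43], [-48, -73], [48, -16]]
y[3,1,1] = -16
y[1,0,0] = 17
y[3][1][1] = -16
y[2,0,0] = 60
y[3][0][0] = 57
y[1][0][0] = 17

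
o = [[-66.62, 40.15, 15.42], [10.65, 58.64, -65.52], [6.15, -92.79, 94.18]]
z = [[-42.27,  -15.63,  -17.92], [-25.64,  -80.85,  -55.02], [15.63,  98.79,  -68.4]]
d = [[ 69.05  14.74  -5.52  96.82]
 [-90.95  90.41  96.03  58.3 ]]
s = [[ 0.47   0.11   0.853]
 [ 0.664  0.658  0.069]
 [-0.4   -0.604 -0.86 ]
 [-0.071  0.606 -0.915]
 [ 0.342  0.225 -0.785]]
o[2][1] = -92.79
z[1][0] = -25.64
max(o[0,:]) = 40.15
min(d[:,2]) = -5.52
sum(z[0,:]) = -75.82000000000001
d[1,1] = 90.41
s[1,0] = 0.664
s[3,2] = -0.915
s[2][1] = -0.604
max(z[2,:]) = 98.79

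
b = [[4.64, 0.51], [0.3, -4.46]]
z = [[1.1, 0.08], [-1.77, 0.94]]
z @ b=[[5.13, 0.2], [-7.93, -5.1]]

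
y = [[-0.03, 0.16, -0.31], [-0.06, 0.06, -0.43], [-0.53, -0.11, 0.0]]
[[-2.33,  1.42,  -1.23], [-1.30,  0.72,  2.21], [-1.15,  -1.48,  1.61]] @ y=[[0.64, -0.15, 0.11], [-1.18, -0.41, 0.09], [-0.73, -0.45, 0.99]]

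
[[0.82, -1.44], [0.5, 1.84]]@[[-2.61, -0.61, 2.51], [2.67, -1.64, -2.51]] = [[-5.98, 1.86, 5.67], [3.61, -3.32, -3.36]]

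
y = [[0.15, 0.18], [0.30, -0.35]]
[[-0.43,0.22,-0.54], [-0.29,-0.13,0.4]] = y @ [[-1.91, 0.51, -1.1], [-0.81, 0.81, -2.10]]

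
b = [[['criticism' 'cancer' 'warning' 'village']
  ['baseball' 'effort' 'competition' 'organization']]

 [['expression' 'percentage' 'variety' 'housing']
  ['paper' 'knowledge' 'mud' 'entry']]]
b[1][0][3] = 'housing'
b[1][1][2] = 'mud'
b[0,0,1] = 'cancer'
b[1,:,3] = ['housing', 'entry']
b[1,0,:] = ['expression', 'percentage', 'variety', 'housing']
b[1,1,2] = 'mud'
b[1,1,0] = 'paper'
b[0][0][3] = 'village'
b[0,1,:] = ['baseball', 'effort', 'competition', 'organization']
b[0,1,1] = 'effort'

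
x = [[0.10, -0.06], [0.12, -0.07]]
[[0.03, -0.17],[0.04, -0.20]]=x @ [[-0.75,-1.48], [-1.83,0.35]]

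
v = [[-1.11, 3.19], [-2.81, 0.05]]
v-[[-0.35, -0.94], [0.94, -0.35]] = [[-0.76, 4.13], [-3.75, 0.4]]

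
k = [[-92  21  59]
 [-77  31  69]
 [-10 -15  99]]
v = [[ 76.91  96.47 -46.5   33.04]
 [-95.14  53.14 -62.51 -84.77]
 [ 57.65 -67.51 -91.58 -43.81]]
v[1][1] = 53.14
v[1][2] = -62.51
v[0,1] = 96.47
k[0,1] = 21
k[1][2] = 69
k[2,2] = 99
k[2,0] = -10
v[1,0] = -95.14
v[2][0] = 57.65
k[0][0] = -92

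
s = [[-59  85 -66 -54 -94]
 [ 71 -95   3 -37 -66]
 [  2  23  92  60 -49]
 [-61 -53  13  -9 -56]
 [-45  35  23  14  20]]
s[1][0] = 71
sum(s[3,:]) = -166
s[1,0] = 71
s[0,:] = [-59, 85, -66, -54, -94]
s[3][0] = -61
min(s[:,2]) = -66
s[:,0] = [-59, 71, 2, -61, -45]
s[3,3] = -9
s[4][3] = 14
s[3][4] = -56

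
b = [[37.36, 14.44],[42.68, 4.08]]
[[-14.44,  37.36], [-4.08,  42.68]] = b @ [[-0.0, 1.00], [-1.00, -0.0]]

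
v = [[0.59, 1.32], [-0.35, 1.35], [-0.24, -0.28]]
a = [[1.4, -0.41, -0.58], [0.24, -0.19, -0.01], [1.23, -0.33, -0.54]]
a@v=[[1.11, 1.46], [0.21, 0.06], [0.97, 1.33]]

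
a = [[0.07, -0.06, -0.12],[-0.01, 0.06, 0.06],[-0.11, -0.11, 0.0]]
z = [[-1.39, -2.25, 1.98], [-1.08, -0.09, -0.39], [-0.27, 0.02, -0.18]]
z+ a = [[-1.32,-2.31,1.86],[-1.09,-0.03,-0.33],[-0.38,-0.09,-0.18]]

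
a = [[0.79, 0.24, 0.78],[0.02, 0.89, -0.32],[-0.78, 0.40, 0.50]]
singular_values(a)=[1.17, 1.04, 0.87]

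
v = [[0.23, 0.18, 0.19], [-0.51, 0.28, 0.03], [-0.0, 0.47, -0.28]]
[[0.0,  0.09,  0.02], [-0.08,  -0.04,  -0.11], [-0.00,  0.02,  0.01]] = v@[[0.12, 0.16, 0.19], [-0.05, 0.13, -0.03], [-0.08, 0.16, -0.07]]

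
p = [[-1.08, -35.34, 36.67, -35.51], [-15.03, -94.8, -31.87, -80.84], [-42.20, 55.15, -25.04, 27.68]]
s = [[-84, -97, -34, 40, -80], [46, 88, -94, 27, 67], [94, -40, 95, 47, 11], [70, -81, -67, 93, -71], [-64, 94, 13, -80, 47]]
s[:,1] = [-97, 88, -40, -81, 94]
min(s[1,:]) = -94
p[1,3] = -80.84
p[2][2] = -25.04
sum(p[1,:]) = -222.54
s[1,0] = 46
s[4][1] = 94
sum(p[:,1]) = -74.98999999999998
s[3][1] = -81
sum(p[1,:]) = -222.54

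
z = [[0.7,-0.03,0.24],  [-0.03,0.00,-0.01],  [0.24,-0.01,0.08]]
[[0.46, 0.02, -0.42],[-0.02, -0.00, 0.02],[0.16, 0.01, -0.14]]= z@ [[0.69, 0.03, -0.52], [0.2, -0.64, -0.41], [-0.07, -0.08, -0.28]]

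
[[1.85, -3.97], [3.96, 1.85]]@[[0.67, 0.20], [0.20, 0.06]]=[[0.45, 0.13],[3.02, 0.9]]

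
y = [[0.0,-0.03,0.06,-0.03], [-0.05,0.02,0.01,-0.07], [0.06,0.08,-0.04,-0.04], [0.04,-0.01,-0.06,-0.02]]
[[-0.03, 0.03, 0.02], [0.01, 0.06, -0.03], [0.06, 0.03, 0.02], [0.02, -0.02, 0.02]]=y @ [[0.11,-0.17,0.69],[0.50,0.35,-0.28],[-0.25,0.33,0.14],[-0.10,-0.58,-0.13]]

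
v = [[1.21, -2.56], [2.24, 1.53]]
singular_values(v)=[2.99, 2.54]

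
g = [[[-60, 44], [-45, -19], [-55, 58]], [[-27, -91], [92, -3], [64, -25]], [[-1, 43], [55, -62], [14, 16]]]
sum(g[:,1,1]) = -84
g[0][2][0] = -55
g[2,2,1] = 16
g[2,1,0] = 55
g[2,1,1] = -62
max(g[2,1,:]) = 55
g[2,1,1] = -62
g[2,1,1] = -62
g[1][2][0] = 64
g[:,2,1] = [58, -25, 16]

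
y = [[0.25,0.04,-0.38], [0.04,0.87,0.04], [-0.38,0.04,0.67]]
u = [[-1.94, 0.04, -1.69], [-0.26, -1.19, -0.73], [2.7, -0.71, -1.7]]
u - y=[[-2.19,  0.0,  -1.31],[-0.30,  -2.06,  -0.77],[3.08,  -0.75,  -2.37]]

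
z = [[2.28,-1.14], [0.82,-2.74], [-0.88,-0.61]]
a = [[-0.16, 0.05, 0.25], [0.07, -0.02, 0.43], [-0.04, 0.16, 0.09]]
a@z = [[-0.54, -0.11], [-0.24, -0.29], [-0.04, -0.45]]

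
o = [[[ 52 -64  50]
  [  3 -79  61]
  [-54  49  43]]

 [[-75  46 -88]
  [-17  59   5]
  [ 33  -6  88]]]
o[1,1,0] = -17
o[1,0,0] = -75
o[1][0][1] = 46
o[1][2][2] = 88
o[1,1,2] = 5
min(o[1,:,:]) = -88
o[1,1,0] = -17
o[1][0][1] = 46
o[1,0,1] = 46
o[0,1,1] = -79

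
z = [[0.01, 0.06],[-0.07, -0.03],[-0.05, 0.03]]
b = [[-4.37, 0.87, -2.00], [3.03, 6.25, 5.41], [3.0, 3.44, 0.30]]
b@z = [[-0.0, -0.35], [-0.68, 0.16], [-0.23, 0.09]]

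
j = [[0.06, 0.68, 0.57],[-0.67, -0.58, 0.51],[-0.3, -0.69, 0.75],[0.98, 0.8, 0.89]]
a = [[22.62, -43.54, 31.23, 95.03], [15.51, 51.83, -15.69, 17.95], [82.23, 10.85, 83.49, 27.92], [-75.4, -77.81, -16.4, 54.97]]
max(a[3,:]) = 54.97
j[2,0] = -0.304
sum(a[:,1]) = -58.67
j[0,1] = 0.68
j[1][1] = -0.581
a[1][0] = 15.51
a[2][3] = 27.92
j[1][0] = -0.672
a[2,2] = 83.49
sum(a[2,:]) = 204.49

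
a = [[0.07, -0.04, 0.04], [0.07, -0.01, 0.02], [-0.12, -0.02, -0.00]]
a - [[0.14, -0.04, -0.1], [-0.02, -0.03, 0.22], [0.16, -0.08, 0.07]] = [[-0.07, 0.0, 0.14],[0.09, 0.02, -0.20],[-0.28, 0.06, -0.07]]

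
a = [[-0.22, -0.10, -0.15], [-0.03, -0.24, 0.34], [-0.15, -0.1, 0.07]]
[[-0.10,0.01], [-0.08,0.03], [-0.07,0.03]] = a@[[0.29, -0.20],[0.31, 0.12],[0.01, 0.15]]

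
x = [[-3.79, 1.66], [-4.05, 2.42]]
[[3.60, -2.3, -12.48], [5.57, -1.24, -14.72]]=x @ [[0.22,1.43,2.35], [2.67,1.88,-2.15]]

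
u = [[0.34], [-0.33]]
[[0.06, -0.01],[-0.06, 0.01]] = u @ [[0.18,  -0.04]]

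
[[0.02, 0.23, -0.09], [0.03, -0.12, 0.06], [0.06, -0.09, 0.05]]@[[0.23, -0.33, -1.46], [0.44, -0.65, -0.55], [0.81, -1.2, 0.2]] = [[0.03, -0.05, -0.17],[0.0, -0.0, 0.03],[0.01, -0.02, -0.03]]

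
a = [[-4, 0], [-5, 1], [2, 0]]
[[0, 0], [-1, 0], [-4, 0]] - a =[[4, 0], [4, -1], [-6, 0]]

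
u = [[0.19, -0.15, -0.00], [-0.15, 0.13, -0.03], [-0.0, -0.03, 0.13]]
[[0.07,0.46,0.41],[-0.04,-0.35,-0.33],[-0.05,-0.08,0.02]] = u @ [[0.30, 1.58, 2.33], [-0.08, -1.09, 0.20], [-0.41, -0.84, 0.21]]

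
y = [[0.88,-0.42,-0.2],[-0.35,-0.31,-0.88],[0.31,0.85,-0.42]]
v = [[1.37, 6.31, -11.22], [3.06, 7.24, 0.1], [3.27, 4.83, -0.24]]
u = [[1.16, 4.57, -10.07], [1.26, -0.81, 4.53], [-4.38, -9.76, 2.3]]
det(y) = 0.99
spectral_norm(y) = 1.00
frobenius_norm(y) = 1.73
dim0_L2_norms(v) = [4.68, 10.75, 11.22]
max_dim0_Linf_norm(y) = 0.88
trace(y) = 0.15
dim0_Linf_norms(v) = [3.27, 7.24, 11.22]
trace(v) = 8.37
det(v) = 103.46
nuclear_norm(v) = 22.91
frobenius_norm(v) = 16.23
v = y @ u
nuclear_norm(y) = 2.99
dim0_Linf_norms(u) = [4.38, 9.76, 10.07]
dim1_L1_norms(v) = [18.9, 10.4, 8.34]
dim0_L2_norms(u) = [4.7, 10.81, 11.28]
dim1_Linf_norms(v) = [11.22, 7.24, 4.83]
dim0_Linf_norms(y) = [0.88, 0.85, 0.88]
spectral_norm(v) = 14.24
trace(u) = 2.65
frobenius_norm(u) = 16.31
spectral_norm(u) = 14.32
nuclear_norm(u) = 23.02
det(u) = 104.77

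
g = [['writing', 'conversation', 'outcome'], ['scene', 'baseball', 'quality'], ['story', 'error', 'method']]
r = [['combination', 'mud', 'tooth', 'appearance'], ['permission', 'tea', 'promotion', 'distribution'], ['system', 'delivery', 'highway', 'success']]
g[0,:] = ['writing', 'conversation', 'outcome']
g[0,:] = ['writing', 'conversation', 'outcome']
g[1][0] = 'scene'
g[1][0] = 'scene'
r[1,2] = 'promotion'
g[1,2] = 'quality'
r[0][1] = 'mud'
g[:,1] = ['conversation', 'baseball', 'error']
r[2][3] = 'success'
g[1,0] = 'scene'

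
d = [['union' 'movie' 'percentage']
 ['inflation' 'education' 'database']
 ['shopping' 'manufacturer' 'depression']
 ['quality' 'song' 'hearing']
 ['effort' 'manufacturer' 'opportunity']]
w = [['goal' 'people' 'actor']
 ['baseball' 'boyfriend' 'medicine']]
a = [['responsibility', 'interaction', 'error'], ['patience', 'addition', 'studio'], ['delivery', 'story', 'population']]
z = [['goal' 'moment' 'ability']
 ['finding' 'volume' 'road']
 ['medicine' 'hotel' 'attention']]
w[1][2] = 'medicine'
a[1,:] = ['patience', 'addition', 'studio']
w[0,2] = 'actor'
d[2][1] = 'manufacturer'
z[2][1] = 'hotel'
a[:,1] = ['interaction', 'addition', 'story']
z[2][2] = 'attention'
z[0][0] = 'goal'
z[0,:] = ['goal', 'moment', 'ability']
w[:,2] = ['actor', 'medicine']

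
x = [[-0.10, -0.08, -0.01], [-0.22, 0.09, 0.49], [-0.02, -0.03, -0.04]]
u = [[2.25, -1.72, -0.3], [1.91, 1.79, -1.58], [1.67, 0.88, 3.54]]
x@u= [[-0.39, 0.02, 0.12],[0.5, 0.97, 1.66],[-0.17, -0.05, -0.09]]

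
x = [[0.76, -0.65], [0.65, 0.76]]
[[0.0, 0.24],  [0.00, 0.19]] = x@[[0.00, 0.31],  [-0.00, -0.01]]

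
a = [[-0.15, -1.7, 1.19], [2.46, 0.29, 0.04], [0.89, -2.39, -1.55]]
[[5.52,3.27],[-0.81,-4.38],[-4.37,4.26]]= a@[[-0.31, -1.53], [-0.66, -2.08], [3.66, -0.42]]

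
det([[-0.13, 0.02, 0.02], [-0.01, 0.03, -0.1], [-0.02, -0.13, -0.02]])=0.002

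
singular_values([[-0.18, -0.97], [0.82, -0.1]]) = [0.99, 0.82]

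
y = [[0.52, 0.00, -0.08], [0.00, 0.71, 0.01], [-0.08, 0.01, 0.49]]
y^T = [[0.52, 0.0, -0.08],[0.0, 0.71, 0.01],[-0.08, 0.01, 0.49]]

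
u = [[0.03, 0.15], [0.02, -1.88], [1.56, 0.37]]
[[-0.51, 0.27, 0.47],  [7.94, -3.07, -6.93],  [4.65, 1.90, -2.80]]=u @ [[3.97, 0.83, -2.66], [-4.18, 1.64, 3.66]]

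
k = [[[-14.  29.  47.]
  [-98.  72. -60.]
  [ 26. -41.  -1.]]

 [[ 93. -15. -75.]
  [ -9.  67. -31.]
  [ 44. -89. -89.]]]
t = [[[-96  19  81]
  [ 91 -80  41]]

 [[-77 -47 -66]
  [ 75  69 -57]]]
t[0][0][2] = 81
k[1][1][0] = -9.0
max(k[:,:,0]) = 93.0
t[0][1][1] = -80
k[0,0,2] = 47.0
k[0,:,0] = [-14.0, -98.0, 26.0]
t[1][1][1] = 69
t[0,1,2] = 41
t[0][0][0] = -96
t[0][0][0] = -96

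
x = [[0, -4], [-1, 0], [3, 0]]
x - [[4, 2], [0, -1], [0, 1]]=[[-4, -6], [-1, 1], [3, -1]]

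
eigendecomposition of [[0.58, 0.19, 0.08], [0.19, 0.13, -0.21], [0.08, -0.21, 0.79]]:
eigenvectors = [[-0.33, 0.94, 0.11], [0.90, 0.35, -0.25], [0.27, -0.01, 0.96]]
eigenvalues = [-0.0, 0.65, 0.85]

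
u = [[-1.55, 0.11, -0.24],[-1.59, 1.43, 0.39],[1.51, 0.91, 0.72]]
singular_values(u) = [2.74, 1.82, 0.0]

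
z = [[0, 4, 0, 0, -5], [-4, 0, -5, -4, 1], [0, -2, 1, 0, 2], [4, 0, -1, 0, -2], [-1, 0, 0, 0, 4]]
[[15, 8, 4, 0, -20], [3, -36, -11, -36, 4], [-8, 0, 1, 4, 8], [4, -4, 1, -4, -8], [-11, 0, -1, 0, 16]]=z @[[-1, 0, 1, 0, 0], [0, 2, 1, 0, 0], [-2, 4, 3, 4, 0], [2, 4, -2, 4, 0], [-3, 0, 0, 0, 4]]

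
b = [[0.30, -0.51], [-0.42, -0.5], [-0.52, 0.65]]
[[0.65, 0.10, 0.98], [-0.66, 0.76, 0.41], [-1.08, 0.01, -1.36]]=b@[[1.81,-0.94,0.78], [-0.21,-0.74,-1.47]]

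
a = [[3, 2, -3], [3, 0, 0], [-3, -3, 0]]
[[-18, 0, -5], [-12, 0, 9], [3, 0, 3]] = a@[[-4, 0, 3], [3, 0, -4], [4, 0, 2]]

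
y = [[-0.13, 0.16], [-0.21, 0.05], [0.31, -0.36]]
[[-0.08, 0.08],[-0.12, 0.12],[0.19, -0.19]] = y @ [[0.56,-0.55], [-0.05,0.05]]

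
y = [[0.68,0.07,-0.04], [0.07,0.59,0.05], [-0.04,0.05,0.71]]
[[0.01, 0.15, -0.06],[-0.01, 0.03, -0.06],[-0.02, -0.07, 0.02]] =y @ [[0.02, 0.21, -0.08], [-0.01, 0.03, -0.09], [-0.03, -0.09, 0.03]]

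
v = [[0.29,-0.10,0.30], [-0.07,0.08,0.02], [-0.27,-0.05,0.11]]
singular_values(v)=[0.45, 0.27, 0.08]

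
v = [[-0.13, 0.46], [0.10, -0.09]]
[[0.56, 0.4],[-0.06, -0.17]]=v@[[0.71,-1.27],[1.42,0.5]]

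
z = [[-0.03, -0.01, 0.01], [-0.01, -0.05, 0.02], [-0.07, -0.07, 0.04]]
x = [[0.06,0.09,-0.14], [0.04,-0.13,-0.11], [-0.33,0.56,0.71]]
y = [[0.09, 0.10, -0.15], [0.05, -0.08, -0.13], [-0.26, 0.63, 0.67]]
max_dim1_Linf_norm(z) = 0.07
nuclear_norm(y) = 1.17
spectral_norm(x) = 0.98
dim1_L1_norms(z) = [0.05, 0.08, 0.18]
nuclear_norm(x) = 1.16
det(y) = 0.00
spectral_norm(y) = 0.97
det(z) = -0.00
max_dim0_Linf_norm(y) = 0.67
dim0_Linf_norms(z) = [0.07, 0.07, 0.04]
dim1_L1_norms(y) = [0.34, 0.26, 1.56]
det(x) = 0.00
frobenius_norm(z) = 0.12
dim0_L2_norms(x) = [0.34, 0.58, 0.73]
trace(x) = 0.64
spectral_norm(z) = 0.12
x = y + z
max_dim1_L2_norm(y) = 0.96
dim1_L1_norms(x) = [0.29, 0.28, 1.6]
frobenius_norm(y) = 0.99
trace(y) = 0.68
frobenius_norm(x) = 0.99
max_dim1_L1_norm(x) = 1.6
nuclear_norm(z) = 0.15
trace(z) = -0.04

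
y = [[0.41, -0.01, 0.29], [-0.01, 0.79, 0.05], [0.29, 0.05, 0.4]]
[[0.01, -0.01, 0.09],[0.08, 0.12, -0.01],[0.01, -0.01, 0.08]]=y@[[0.06, 0.05, 0.13],[0.1, 0.16, -0.02],[-0.03, -0.09, 0.12]]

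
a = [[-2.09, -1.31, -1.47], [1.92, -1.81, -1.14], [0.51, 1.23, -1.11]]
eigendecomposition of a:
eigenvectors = [[(0.16+0.52j), 0.16-0.52j, (0.45+0j)], [0.71+0.00j, (0.71-0j), -0.66+0.00j], [0.05-0.45j, (0.05+0.45j), 0.59+0.00j]]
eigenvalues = [(-1.46+2.13j), (-1.46-2.13j), (-2.1+0j)]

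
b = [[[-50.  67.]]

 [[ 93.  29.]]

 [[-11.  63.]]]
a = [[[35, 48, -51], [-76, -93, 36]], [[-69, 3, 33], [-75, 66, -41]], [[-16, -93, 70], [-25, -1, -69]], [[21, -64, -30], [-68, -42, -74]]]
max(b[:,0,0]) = 93.0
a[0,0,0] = 35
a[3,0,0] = 21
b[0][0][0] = -50.0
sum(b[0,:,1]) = 67.0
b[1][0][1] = 29.0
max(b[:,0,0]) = 93.0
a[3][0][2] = -30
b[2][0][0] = -11.0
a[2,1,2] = -69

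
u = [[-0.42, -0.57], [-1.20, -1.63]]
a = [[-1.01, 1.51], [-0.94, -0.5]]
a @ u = [[-1.39, -1.89], [0.99, 1.35]]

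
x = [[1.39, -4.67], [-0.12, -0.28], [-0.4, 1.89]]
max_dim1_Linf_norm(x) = 4.67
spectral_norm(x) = 5.24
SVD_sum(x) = [[1.33, -4.69], [0.06, -0.23], [-0.53, 1.85]] + [[0.06, 0.02], [-0.18, -0.05], [0.13, 0.04]]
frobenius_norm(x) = 5.25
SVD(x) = [[-0.93, 0.25], [-0.05, -0.80], [0.37, 0.55]] @ diag([5.244806798444665, 0.24062761061157198]) @ [[-0.27,0.96], [0.96,0.27]]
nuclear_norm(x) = 5.49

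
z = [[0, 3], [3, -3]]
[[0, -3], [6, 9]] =z@[[2, 2], [0, -1]]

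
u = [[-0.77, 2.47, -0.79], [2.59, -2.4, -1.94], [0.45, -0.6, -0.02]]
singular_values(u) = [4.48, 2.01, 0.09]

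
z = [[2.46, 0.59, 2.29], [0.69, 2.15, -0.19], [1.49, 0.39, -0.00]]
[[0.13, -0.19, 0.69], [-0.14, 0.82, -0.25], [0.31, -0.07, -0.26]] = z @[[0.25, -0.16, -0.17], [-0.16, 0.43, -0.02], [-0.17, -0.02, 0.49]]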